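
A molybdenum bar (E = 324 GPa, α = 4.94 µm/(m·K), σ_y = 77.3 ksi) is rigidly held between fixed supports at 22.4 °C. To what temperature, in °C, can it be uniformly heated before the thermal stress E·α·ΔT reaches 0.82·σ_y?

σ_y = 77.3 ksi = 533.0 MPa.
E·α·ΔT = 437.0 MPa ⇒ ΔT = 437.0 / (324.0×10³ × 4.94×10⁻⁶) = 273.0 K.
T = 22.4 + 273.0 = 295.4 °C.

295 °C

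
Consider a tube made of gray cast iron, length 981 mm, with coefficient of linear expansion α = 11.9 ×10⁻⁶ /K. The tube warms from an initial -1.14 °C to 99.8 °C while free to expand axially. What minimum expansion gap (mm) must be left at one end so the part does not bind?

1.18 mm

ΔT = 99.8 − (-1.14) = 100.9 K.
ΔL = α·L₀·ΔT = 11.9×10⁻⁶ × 981 mm × 100.9 K = 1.18 mm.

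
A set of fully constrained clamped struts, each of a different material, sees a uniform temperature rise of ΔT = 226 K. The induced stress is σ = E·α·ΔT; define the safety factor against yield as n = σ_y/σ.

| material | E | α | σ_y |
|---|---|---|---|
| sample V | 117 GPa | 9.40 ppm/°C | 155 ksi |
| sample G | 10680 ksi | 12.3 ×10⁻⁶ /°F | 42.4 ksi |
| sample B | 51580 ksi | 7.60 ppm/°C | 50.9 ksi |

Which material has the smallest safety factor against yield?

Per material, after unit conversion:
  sample V: E = 117.0, α = 9.40, σ_y = 1069 → σ = 249 MPa, n = 4.30
  sample G: E = 73.64, α = 22.1, σ_y = 292.3 → σ = 368 MPa, n = 0.793
  sample B: E = 355.6, α = 7.60, σ_y = 350.9 → σ = 611 MPa, n = 0.575
Sample B has the lowest safety factor, n = 0.575.

sample B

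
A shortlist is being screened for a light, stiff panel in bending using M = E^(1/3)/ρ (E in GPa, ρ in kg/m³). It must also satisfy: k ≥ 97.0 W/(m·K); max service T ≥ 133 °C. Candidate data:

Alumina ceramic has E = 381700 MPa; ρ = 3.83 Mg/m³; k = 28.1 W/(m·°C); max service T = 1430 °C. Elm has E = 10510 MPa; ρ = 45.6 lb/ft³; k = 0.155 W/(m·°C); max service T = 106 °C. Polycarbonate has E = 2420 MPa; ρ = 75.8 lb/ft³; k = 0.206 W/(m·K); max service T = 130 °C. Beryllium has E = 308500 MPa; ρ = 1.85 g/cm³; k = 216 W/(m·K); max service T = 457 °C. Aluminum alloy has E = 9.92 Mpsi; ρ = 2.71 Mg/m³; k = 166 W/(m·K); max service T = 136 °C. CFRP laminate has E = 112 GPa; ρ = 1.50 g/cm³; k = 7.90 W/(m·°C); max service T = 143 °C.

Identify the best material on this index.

Screen on constraints: k ≥ 97.0 W/(m·K); max service T ≥ 133 °C. Survivors: beryllium, aluminum alloy.
Putting every candidate on a common basis:
  beryllium: E = 308.5 GPa, ρ = 1850 kg/m³
  aluminum alloy: E = 68.40 GPa, ρ = 2710 kg/m³
  beryllium: M = 3.65×10⁻³
  aluminum alloy: M = 1.51×10⁻³
The maximum is for beryllium.

beryllium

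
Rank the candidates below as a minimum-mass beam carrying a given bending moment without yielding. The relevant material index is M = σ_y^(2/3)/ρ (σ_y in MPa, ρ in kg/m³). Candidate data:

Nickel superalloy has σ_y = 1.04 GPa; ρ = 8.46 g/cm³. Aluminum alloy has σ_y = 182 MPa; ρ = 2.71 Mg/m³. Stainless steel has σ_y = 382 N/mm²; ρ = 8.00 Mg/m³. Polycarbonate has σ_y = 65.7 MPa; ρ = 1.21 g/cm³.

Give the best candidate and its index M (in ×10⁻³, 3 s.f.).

In SI units:
  nickel superalloy: σ_y = 1040 MPa, ρ = 8460 kg/m³
  aluminum alloy: σ_y = 182.0 MPa, ρ = 2710 kg/m³
  stainless steel: σ_y = 382.0 MPa, ρ = 8000 kg/m³
  polycarbonate: σ_y = 65.70 MPa, ρ = 1210 kg/m³
  polycarbonate: M = 13.5×10⁻³
  nickel superalloy: M = 12.1×10⁻³
  aluminum alloy: M = 11.9×10⁻³
  stainless steel: M = 6.58×10⁻³
The maximum is for polycarbonate.

polycarbonate, M = 13.5×10⁻³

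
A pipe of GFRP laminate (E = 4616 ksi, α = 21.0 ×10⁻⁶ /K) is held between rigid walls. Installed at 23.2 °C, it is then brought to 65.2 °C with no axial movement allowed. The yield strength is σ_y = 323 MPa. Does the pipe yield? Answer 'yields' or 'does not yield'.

E = 4616 ksi = 31.83 GPa.
ΔT = 42.00 K. Constrained thermal stress σ = E·α·ΔT = 31.83×10³ MPa × 21.0×10⁻⁶ × 42.00 = 28.1 MPa (compressive).
Compare to σ_y = 323 MPa: σ < σ_y, so it does not yield.

does not yield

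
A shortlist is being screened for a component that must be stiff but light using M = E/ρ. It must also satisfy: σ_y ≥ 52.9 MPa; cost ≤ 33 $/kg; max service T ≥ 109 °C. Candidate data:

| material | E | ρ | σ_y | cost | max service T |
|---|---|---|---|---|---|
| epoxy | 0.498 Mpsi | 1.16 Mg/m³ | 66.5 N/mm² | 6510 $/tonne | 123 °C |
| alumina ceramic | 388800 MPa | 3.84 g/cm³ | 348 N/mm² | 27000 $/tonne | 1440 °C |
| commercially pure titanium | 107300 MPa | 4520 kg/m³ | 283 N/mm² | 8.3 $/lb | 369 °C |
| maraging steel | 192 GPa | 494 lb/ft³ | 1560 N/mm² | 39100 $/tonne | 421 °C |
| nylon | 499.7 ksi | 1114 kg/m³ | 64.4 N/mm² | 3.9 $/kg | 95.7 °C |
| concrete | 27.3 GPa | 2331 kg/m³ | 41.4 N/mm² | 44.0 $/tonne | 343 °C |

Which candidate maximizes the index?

Screen on constraints: σ_y ≥ 52.9 MPa; cost ≤ 33 $/kg; max service T ≥ 109 °C. Survivors: epoxy, alumina ceramic, commercially pure titanium.
After converting to SI:
  epoxy: E = 3.434 GPa, ρ = 1160 kg/m³
  alumina ceramic: E = 388.8 GPa, ρ = 3840 kg/m³
  commercially pure titanium: E = 107.3 GPa, ρ = 4520 kg/m³
  alumina ceramic: M = 101 MN·m/kg
  commercially pure titanium: M = 23.7 MN·m/kg
  epoxy: M = 2.96 MN·m/kg
Highest index: alumina ceramic.

alumina ceramic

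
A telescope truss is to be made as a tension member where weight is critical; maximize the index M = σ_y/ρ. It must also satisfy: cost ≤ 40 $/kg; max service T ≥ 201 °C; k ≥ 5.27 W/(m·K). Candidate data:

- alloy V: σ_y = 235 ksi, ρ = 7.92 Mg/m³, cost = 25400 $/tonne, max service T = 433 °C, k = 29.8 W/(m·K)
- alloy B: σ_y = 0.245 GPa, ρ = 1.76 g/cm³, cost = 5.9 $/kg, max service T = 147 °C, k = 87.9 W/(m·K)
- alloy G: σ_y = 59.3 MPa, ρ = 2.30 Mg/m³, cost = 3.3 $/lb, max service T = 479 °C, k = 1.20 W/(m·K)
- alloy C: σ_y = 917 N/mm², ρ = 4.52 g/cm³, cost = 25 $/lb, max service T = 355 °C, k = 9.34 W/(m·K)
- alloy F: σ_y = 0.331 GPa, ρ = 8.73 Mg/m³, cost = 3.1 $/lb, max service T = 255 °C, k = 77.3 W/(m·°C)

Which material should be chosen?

alloy V

Screen on constraints: cost ≤ 40 $/kg; max service T ≥ 201 °C; k ≥ 5.27 W/(m·K). Survivors: alloy V, alloy F.
After converting to SI:
  alloy V: σ_y = 1620 MPa, ρ = 7920 kg/m³
  alloy F: σ_y = 331.0 MPa, ρ = 8730 kg/m³
  alloy V: M = 205 kN·m/kg
  alloy F: M = 37.9 kN·m/kg
The maximum is for alloy V.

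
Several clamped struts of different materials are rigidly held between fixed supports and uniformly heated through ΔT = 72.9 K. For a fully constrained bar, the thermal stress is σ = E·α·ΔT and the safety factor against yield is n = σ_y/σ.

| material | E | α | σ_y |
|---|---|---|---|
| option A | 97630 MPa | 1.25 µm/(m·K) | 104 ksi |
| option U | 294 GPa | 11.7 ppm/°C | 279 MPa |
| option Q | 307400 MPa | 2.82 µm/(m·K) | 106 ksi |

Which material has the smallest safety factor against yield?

option U

In consistent units (E in GPa, α in ×10⁻⁶/K, σ_y in MPa):
  option A: E = 97.63, α = 1.25, σ_y = 717.1 → σ = 8.90 MPa, n = 80.6
  option U: E = 294.0, α = 11.7, σ_y = 279.0 → σ = 251 MPa, n = 1.11
  option Q: E = 307.4, α = 2.82, σ_y = 730.8 → σ = 63.2 MPa, n = 11.6
Smallest n: option U with n = 1.11.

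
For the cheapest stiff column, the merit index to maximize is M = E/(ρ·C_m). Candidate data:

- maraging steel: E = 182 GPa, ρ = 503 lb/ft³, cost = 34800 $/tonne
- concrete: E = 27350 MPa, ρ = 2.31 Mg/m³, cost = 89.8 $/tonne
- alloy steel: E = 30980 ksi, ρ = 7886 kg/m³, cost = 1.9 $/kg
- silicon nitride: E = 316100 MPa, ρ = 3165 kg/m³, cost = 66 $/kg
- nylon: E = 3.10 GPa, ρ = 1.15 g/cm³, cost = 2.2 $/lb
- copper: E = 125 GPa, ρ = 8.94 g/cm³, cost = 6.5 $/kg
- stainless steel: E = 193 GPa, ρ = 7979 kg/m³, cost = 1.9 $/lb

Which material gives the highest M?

concrete

After converting to SI:
  maraging steel: E = 182.0 GPa, ρ = 8057 kg/m³, cost = 34.80 $/kg
  concrete: E = 27.35 GPa, ρ = 2310 kg/m³, cost = 0.08980 $/kg
  alloy steel: E = 213.6 GPa, ρ = 7886 kg/m³, cost = 1.900 $/kg
  silicon nitride: E = 316.1 GPa, ρ = 3165 kg/m³, cost = 66.00 $/kg
  nylon: E = 3.100 GPa, ρ = 1150 kg/m³, cost = 4.850 $/kg
  copper: E = 125.0 GPa, ρ = 8940 kg/m³, cost = 6.500 $/kg
  stainless steel: E = 193.0 GPa, ρ = 7979 kg/m³, cost = 4.189 $/kg
  concrete: M = 132 MN·m per $
  alloy steel: M = 14.3 MN·m per $
  stainless steel: M = 5.77 MN·m per $
  copper: M = 2.15 MN·m per $
  silicon nitride: M = 1.51 MN·m per $
  maraging steel: M = 0.649 MN·m per $
  nylon: M = 0.556 MN·m per $
Concrete has the largest M.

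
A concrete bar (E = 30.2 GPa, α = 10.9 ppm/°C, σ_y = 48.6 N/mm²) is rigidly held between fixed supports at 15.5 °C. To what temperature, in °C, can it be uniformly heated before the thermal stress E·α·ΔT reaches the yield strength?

σ_y = 48.6 N/mm² = 48.60 MPa.
E·α·ΔT = 48.60 MPa ⇒ ΔT = 48.60 / (30.20×10³ × 10.9×10⁻⁶) = 147.6 K.
T = 15.5 + 147.6 = 163.1 °C.

163 °C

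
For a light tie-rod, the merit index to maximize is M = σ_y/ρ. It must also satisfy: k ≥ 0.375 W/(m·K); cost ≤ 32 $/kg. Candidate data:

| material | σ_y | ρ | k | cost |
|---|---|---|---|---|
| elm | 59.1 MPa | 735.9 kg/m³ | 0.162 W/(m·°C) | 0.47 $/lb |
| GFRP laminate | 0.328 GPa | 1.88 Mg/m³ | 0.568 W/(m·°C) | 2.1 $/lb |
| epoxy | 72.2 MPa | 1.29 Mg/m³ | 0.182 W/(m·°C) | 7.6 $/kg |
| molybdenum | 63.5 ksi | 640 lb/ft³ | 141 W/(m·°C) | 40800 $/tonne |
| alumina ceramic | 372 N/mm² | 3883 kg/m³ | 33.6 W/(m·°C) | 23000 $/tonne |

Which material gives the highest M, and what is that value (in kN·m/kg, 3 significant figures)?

GFRP laminate, M = 174 kN·m/kg

Screen on constraints: k ≥ 0.375 W/(m·K); cost ≤ 32 $/kg. Survivors: GFRP laminate, alumina ceramic.
After converting to SI:
  GFRP laminate: σ_y = 328.0 MPa, ρ = 1880 kg/m³
  alumina ceramic: σ_y = 372.0 MPa, ρ = 3883 kg/m³
  GFRP laminate: M = 174 kN·m/kg
  alumina ceramic: M = 95.8 kN·m/kg
GFRP laminate ranks first.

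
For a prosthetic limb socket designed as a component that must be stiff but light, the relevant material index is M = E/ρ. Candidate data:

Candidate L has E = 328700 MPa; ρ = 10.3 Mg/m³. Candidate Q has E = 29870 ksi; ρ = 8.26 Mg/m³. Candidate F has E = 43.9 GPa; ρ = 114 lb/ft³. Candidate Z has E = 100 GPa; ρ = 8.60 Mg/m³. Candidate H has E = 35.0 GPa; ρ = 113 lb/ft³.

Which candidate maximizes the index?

candidate L

Putting every candidate on a common basis:
  candidate L: E = 328.7 GPa, ρ = 10300 kg/m³
  candidate Q: E = 205.9 GPa, ρ = 8260 kg/m³
  candidate F: E = 43.90 GPa, ρ = 1826 kg/m³
  candidate Z: E = 100.0 GPa, ρ = 8600 kg/m³
  candidate H: E = 35.00 GPa, ρ = 1810 kg/m³
  candidate L: M = 31.9 MN·m/kg
  candidate Q: M = 24.9 MN·m/kg
  candidate F: M = 24.0 MN·m/kg
  candidate H: M = 19.3 MN·m/kg
  candidate Z: M = 11.6 MN·m/kg
Highest index: candidate L.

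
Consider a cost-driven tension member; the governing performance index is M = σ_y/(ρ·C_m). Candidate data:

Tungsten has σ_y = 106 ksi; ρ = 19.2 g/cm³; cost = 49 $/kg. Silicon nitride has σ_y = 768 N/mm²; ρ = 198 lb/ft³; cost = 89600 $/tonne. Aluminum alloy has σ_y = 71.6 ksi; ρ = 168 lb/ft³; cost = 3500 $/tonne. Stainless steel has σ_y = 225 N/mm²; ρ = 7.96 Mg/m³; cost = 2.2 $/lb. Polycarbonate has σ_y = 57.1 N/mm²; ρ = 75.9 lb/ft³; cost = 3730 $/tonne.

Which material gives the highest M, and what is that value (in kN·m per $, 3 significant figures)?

Convert each candidate to consistent units, then evaluate M:
  tungsten: σ_y = 730.8 MPa, ρ = 19200 kg/m³, cost = 49.00 $/kg
  silicon nitride: σ_y = 768.0 MPa, ρ = 3172 kg/m³, cost = 89.60 $/kg
  aluminum alloy: σ_y = 493.7 MPa, ρ = 2691 kg/m³, cost = 3.500 $/kg
  stainless steel: σ_y = 225.0 MPa, ρ = 7960 kg/m³, cost = 4.850 $/kg
  polycarbonate: σ_y = 57.10 MPa, ρ = 1216 kg/m³, cost = 3.730 $/kg
  aluminum alloy: M = 52.4 kN·m per $
  polycarbonate: M = 12.6 kN·m per $
  stainless steel: M = 5.83 kN·m per $
  silicon nitride: M = 2.70 kN·m per $
  tungsten: M = 0.777 kN·m per $
Aluminum alloy has the largest M.

aluminum alloy, M = 52.4 kN·m per $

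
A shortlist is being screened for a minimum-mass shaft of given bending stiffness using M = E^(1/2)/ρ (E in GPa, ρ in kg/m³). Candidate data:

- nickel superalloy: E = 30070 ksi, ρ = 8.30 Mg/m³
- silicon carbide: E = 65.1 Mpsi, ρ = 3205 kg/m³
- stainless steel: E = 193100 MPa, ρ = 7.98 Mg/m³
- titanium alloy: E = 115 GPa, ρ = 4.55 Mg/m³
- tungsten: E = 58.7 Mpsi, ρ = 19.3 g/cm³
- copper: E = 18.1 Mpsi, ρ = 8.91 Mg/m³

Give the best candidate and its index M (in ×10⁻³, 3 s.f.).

Putting every candidate on a common basis:
  nickel superalloy: E = 207.3 GPa, ρ = 8300 kg/m³
  silicon carbide: E = 448.8 GPa, ρ = 3205 kg/m³
  stainless steel: E = 193.1 GPa, ρ = 7980 kg/m³
  titanium alloy: E = 115.0 GPa, ρ = 4550 kg/m³
  tungsten: E = 404.7 GPa, ρ = 19300 kg/m³
  copper: E = 124.8 GPa, ρ = 8910 kg/m³
  silicon carbide: M = 6.61×10⁻³
  titanium alloy: M = 2.36×10⁻³
  stainless steel: M = 1.74×10⁻³
  nickel superalloy: M = 1.73×10⁻³
  copper: M = 1.25×10⁻³
  tungsten: M = 1.04×10⁻³
Highest index: silicon carbide.

silicon carbide, M = 6.61×10⁻³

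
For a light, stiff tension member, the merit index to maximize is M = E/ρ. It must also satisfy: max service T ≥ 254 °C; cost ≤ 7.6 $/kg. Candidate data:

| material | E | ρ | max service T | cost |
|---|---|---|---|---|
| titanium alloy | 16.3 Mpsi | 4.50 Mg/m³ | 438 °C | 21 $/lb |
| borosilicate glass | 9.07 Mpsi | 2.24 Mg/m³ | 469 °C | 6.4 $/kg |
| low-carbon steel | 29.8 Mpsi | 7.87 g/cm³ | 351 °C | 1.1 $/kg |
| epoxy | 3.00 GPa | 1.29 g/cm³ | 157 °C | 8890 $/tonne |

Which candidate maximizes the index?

Screen on constraints: max service T ≥ 254 °C; cost ≤ 7.6 $/kg. Survivors: borosilicate glass, low-carbon steel.
After converting to SI:
  borosilicate glass: E = 62.54 GPa, ρ = 2240 kg/m³
  low-carbon steel: E = 205.5 GPa, ρ = 7870 kg/m³
  borosilicate glass: M = 27.9 MN·m/kg
  low-carbon steel: M = 26.1 MN·m/kg
Highest index: borosilicate glass.

borosilicate glass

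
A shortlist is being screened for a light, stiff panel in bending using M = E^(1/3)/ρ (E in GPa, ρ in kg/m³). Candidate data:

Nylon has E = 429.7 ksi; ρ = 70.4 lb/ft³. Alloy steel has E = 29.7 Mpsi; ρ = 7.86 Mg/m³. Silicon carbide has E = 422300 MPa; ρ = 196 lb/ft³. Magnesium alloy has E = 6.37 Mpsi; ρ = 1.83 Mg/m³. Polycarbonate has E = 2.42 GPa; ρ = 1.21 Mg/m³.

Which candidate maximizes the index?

After converting to SI:
  nylon: E = 2.963 GPa, ρ = 1128 kg/m³
  alloy steel: E = 204.8 GPa, ρ = 7860 kg/m³
  silicon carbide: E = 422.3 GPa, ρ = 3140 kg/m³
  magnesium alloy: E = 43.92 GPa, ρ = 1830 kg/m³
  polycarbonate: E = 2.420 GPa, ρ = 1210 kg/m³
  silicon carbide: M = 2.39×10⁻³
  magnesium alloy: M = 1.93×10⁻³
  nylon: M = 1.27×10⁻³
  polycarbonate: M = 1.11×10⁻³
  alloy steel: M = 0.750×10⁻³
Silicon carbide has the largest M.

silicon carbide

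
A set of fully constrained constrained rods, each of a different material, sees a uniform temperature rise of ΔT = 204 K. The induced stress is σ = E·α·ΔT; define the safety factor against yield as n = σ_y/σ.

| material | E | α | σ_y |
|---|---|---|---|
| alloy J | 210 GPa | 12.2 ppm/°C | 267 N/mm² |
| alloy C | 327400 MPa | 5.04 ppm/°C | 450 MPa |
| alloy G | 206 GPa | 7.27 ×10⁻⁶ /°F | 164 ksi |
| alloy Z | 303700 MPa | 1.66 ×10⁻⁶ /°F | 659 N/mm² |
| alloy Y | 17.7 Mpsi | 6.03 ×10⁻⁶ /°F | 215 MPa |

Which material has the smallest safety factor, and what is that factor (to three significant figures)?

alloy J, n = 0.511

In consistent units (E in GPa, α in ×10⁻⁶/K, σ_y in MPa):
  alloy J: E = 210.0, α = 12.2, σ_y = 267.0 → σ = 523 MPa, n = 0.511
  alloy C: E = 327.4, α = 5.04, σ_y = 450.0 → σ = 337 MPa, n = 1.34
  alloy G: E = 206.0, α = 13.1, σ_y = 1131 → σ = 550 MPa, n = 2.06
  alloy Z: E = 303.7, α = 2.99, σ_y = 659.0 → σ = 185 MPa, n = 3.56
  alloy Y: E = 122.0, α = 10.9, σ_y = 215.0 → σ = 270 MPa, n = 0.796
Alloy J has the lowest safety factor, n = 0.511.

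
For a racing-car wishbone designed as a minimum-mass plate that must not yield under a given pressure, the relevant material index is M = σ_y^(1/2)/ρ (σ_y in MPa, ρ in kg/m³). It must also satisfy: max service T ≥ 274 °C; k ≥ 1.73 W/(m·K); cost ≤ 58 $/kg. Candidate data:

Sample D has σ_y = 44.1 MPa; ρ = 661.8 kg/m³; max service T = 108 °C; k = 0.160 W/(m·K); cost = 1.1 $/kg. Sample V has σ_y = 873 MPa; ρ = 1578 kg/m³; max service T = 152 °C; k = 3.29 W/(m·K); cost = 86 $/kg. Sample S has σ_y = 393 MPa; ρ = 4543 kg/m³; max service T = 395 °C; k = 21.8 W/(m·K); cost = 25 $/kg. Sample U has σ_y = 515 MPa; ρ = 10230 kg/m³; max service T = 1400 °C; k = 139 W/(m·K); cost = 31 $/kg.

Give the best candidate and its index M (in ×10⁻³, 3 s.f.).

sample S, M = 4.36×10⁻³

Screen on constraints: max service T ≥ 274 °C; k ≥ 1.73 W/(m·K); cost ≤ 58 $/kg. Survivors: sample S, sample U.
Per-candidate index values:
  sample S: M = 4.36×10⁻³
  sample U: M = 2.22×10⁻³
Highest index: sample S.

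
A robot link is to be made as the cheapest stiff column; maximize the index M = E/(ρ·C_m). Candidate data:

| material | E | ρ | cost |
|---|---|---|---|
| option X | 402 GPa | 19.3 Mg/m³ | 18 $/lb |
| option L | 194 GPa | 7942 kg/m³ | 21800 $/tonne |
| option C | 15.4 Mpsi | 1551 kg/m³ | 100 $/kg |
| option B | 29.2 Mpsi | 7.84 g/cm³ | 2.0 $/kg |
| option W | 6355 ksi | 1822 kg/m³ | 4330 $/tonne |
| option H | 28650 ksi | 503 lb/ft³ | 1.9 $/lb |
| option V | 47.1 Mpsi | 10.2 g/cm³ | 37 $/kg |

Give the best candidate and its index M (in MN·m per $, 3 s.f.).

option B, M = 12.8 MN·m per $

Convert each candidate to consistent units, then evaluate M:
  option X: E = 402.0 GPa, ρ = 19300 kg/m³, cost = 39.68 $/kg
  option L: E = 194.0 GPa, ρ = 7942 kg/m³, cost = 21.80 $/kg
  option C: E = 106.2 GPa, ρ = 1551 kg/m³, cost = 100.0 $/kg
  option B: E = 201.3 GPa, ρ = 7840 kg/m³, cost = 2.000 $/kg
  option W: E = 43.82 GPa, ρ = 1822 kg/m³, cost = 4.330 $/kg
  option H: E = 197.5 GPa, ρ = 8057 kg/m³, cost = 4.189 $/kg
  option V: E = 324.7 GPa, ρ = 10200 kg/m³, cost = 37.00 $/kg
  option B: M = 12.8 MN·m per $
  option H: M = 5.85 MN·m per $
  option W: M = 5.55 MN·m per $
  option L: M = 1.12 MN·m per $
  option V: M = 0.860 MN·m per $
  option C: M = 0.685 MN·m per $
  option X: M = 0.525 MN·m per $
Highest index: option B.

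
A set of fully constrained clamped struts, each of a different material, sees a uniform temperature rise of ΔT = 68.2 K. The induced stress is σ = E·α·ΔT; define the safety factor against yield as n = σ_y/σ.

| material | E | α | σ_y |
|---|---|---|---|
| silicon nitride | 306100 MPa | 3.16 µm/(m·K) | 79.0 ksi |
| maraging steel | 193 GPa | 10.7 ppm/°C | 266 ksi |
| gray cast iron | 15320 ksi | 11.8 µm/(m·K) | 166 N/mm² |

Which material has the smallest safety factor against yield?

Per material, after unit conversion:
  silicon nitride: E = 306.1, α = 3.16, σ_y = 544.7 → σ = 66.0 MPa, n = 8.26
  maraging steel: E = 193.0, α = 10.7, σ_y = 1834 → σ = 141 MPa, n = 13.0
  gray cast iron: E = 105.6, α = 11.8, σ_y = 166.0 → σ = 85.0 MPa, n = 1.95
Gray cast iron has the lowest safety factor, n = 1.95.

gray cast iron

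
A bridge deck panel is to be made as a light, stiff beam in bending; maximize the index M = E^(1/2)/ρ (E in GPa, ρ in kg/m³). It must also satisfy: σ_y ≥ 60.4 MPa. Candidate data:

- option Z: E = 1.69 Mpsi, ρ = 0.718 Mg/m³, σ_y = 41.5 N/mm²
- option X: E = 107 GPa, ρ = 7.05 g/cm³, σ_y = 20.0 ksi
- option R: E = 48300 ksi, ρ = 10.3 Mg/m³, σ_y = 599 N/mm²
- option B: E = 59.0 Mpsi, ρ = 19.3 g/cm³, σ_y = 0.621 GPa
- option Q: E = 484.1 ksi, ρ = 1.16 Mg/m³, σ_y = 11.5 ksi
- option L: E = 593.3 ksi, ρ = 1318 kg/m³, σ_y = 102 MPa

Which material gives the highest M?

option R

Screen on constraints: σ_y ≥ 60.4 MPa. Survivors: option X, option R, option B, option Q, option L.
In SI units:
  option X: E = 107.0 GPa, ρ = 7050 kg/m³
  option R: E = 333.0 GPa, ρ = 10300 kg/m³
  option B: E = 406.8 GPa, ρ = 19300 kg/m³
  option Q: E = 3.338 GPa, ρ = 1160 kg/m³
  option L: E = 4.091 GPa, ρ = 1318 kg/m³
  option R: M = 1.77×10⁻³
  option Q: M = 1.57×10⁻³
  option L: M = 1.53×10⁻³
  option X: M = 1.47×10⁻³
  option B: M = 1.05×10⁻³
Highest index: option R.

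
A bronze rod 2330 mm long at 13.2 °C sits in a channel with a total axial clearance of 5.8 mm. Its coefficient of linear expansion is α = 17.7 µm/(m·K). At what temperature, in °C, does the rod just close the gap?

α·L₀·ΔT = 5.8 mm ⇒ ΔT = 5.8 / (17.7×10⁻⁶ × 2330.0) = 140.6 K.
T = 13.2 + 140.6 = 153.8 °C.

154 °C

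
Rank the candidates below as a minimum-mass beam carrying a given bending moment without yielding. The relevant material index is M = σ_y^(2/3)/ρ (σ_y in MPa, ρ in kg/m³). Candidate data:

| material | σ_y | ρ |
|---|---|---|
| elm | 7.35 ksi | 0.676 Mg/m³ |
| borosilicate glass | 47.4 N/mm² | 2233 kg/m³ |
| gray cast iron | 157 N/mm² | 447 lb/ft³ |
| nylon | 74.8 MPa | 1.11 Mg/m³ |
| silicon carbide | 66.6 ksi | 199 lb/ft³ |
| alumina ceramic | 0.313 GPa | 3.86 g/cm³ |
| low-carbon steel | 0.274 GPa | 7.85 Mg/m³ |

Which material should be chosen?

Convert each candidate to consistent units, then evaluate M:
  elm: σ_y = 50.68 MPa, ρ = 676.0 kg/m³
  borosilicate glass: σ_y = 47.40 MPa, ρ = 2233 kg/m³
  gray cast iron: σ_y = 157.0 MPa, ρ = 7160 kg/m³
  nylon: σ_y = 74.80 MPa, ρ = 1110 kg/m³
  silicon carbide: σ_y = 459.2 MPa, ρ = 3188 kg/m³
  alumina ceramic: σ_y = 313.0 MPa, ρ = 3860 kg/m³
  low-carbon steel: σ_y = 274.0 MPa, ρ = 7850 kg/m³
  elm: M = 20.3×10⁻³
  silicon carbide: M = 18.7×10⁻³
  nylon: M = 16.0×10⁻³
  alumina ceramic: M = 11.9×10⁻³
  borosilicate glass: M = 5.87×10⁻³
  low-carbon steel: M = 5.37×10⁻³
  gray cast iron: M = 4.06×10⁻³
Elm ranks first.

elm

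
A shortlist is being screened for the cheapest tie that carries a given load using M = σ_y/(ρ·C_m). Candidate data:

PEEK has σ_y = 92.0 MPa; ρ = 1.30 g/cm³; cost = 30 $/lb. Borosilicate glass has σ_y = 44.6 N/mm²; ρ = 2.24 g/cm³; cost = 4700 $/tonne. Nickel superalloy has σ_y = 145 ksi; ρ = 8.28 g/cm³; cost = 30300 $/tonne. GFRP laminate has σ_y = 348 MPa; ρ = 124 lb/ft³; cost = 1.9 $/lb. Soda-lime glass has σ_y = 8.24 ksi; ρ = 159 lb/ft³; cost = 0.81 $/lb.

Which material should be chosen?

Putting every candidate on a common basis:
  PEEK: σ_y = 92.00 MPa, ρ = 1300 kg/m³, cost = 66.14 $/kg
  borosilicate glass: σ_y = 44.60 MPa, ρ = 2240 kg/m³, cost = 4.700 $/kg
  nickel superalloy: σ_y = 999.7 MPa, ρ = 8280 kg/m³, cost = 30.30 $/kg
  GFRP laminate: σ_y = 348.0 MPa, ρ = 1986 kg/m³, cost = 4.189 $/kg
  soda-lime glass: σ_y = 56.81 MPa, ρ = 2547 kg/m³, cost = 1.786 $/kg
  GFRP laminate: M = 41.8 kN·m per $
  soda-lime glass: M = 12.5 kN·m per $
  borosilicate glass: M = 4.24 kN·m per $
  nickel superalloy: M = 3.98 kN·m per $
  PEEK: M = 1.07 kN·m per $
The maximum is for GFRP laminate.

GFRP laminate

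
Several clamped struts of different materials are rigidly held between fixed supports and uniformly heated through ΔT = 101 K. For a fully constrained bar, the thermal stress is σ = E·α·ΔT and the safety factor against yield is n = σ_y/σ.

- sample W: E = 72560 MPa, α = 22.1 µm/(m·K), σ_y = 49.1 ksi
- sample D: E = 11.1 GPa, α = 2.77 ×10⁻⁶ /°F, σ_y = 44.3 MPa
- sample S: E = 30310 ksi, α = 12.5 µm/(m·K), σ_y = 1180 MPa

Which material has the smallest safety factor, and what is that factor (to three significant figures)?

In consistent units (E in GPa, α in ×10⁻⁶/K, σ_y in MPa):
  sample W: E = 72.56, α = 22.1, σ_y = 338.5 → σ = 162 MPa, n = 2.09
  sample D: E = 11.10, α = 4.99, σ_y = 44.30 → σ = 5.59 MPa, n = 7.93
  sample S: E = 209.0, α = 12.5, σ_y = 1180 → σ = 264 MPa, n = 4.47
Smallest n: sample W with n = 2.09.

sample W, n = 2.09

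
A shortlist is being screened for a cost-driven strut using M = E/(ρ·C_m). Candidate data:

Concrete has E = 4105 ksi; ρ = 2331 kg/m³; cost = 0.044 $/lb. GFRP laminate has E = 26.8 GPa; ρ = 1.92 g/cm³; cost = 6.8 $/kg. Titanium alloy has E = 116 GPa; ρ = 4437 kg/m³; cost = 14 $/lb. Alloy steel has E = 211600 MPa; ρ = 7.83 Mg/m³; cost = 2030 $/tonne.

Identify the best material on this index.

concrete

Putting every candidate on a common basis:
  concrete: E = 28.30 GPa, ρ = 2331 kg/m³, cost = 0.09700 $/kg
  GFRP laminate: E = 26.80 GPa, ρ = 1920 kg/m³, cost = 6.800 $/kg
  titanium alloy: E = 116.0 GPa, ρ = 4437 kg/m³, cost = 30.86 $/kg
  alloy steel: E = 211.6 GPa, ρ = 7830 kg/m³, cost = 2.030 $/kg
  concrete: M = 125 MN·m per $
  alloy steel: M = 13.3 MN·m per $
  GFRP laminate: M = 2.05 MN·m per $
  titanium alloy: M = 0.847 MN·m per $
Highest index: concrete.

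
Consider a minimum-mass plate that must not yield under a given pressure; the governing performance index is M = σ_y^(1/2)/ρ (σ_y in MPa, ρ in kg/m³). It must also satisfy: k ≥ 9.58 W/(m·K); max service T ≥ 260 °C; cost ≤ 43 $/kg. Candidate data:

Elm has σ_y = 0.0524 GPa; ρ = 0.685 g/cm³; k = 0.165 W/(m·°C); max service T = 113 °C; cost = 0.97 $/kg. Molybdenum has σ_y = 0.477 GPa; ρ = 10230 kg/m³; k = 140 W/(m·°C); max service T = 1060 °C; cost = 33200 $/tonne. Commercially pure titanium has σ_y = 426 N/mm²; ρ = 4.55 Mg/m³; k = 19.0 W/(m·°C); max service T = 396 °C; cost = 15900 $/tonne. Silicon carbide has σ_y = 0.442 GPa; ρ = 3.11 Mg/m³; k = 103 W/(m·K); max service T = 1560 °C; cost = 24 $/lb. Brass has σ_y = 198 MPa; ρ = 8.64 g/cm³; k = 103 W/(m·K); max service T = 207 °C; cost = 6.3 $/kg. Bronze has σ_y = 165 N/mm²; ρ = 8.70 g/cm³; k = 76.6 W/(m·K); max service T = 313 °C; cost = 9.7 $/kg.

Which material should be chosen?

commercially pure titanium

Screen on constraints: k ≥ 9.58 W/(m·K); max service T ≥ 260 °C; cost ≤ 43 $/kg. Survivors: molybdenum, commercially pure titanium, bronze.
Putting every candidate on a common basis:
  molybdenum: σ_y = 477.0 MPa, ρ = 10230 kg/m³
  commercially pure titanium: σ_y = 426.0 MPa, ρ = 4550 kg/m³
  bronze: σ_y = 165.0 MPa, ρ = 8700 kg/m³
  commercially pure titanium: M = 4.54×10⁻³
  molybdenum: M = 2.13×10⁻³
  bronze: M = 1.48×10⁻³
Commercially pure titanium ranks first.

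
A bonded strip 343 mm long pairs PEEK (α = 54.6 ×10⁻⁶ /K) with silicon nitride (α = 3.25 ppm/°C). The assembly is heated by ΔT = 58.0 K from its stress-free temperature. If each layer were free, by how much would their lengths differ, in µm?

1020 µm

Δα = |54.6 − 3.25|×10⁻⁶/K = 51.4×10⁻⁶/K.
ΔL_mismatch = Δα·L·ΔT = 51.4×10⁻⁶ × 343.0 mm × 58.0 K = 1020 µm.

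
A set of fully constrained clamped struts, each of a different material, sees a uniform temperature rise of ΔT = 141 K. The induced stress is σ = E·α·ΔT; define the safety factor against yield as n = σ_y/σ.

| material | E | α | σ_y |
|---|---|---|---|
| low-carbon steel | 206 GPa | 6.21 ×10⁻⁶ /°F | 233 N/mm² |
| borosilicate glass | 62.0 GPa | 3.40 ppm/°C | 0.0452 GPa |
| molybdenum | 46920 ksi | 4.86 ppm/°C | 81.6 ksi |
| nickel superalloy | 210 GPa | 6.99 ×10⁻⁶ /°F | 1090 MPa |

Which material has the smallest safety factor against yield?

In consistent units (E in GPa, α in ×10⁻⁶/K, σ_y in MPa):
  low-carbon steel: E = 206.0, α = 11.2, σ_y = 233.0 → σ = 325 MPa, n = 0.718
  borosilicate glass: E = 62.00, α = 3.40, σ_y = 45.20 → σ = 29.7 MPa, n = 1.52
  molybdenum: E = 323.5, α = 4.86, σ_y = 562.6 → σ = 222 MPa, n = 2.54
  nickel superalloy: E = 210.0, α = 12.6, σ_y = 1090 → σ = 373 MPa, n = 2.93
The minimum is low-carbon steel at n = 0.718.

low-carbon steel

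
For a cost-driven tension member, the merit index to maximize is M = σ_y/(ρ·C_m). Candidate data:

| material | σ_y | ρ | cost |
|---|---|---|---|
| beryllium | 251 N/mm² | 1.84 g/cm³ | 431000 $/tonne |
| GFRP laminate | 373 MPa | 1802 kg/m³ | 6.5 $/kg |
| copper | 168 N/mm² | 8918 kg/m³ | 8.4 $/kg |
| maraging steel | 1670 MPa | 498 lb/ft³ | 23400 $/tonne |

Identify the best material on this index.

GFRP laminate

Normalizing units and computing the index:
  beryllium: σ_y = 251.0 MPa, ρ = 1840 kg/m³, cost = 431.0 $/kg
  GFRP laminate: σ_y = 373.0 MPa, ρ = 1802 kg/m³, cost = 6.500 $/kg
  copper: σ_y = 168.0 MPa, ρ = 8918 kg/m³, cost = 8.400 $/kg
  maraging steel: σ_y = 1670 MPa, ρ = 7977 kg/m³, cost = 23.40 $/kg
  GFRP laminate: M = 31.8 kN·m per $
  maraging steel: M = 8.95 kN·m per $
  copper: M = 2.24 kN·m per $
  beryllium: M = 0.317 kN·m per $
GFRP laminate has the largest M.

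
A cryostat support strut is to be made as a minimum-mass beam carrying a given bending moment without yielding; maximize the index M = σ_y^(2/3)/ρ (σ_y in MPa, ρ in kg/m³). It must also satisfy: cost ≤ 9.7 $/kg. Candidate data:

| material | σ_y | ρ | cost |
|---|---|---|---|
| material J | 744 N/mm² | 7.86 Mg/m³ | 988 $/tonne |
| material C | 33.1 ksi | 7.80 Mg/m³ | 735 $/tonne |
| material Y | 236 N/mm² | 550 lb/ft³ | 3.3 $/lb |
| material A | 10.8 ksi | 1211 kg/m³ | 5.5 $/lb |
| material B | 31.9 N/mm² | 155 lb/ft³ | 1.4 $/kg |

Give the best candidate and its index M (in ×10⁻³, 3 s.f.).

material J, M = 10.4×10⁻³

Screen on constraints: cost ≤ 9.7 $/kg. Survivors: material J, material C, material Y, material B.
Putting every candidate on a common basis:
  material J: σ_y = 744.0 MPa, ρ = 7860 kg/m³
  material C: σ_y = 228.2 MPa, ρ = 7800 kg/m³
  material Y: σ_y = 236.0 MPa, ρ = 8810 kg/m³
  material B: σ_y = 31.90 MPa, ρ = 2483 kg/m³
  material J: M = 10.4×10⁻³
  material C: M = 4.79×10⁻³
  material Y: M = 4.33×10⁻³
  material B: M = 4.05×10⁻³
Material J has the largest M.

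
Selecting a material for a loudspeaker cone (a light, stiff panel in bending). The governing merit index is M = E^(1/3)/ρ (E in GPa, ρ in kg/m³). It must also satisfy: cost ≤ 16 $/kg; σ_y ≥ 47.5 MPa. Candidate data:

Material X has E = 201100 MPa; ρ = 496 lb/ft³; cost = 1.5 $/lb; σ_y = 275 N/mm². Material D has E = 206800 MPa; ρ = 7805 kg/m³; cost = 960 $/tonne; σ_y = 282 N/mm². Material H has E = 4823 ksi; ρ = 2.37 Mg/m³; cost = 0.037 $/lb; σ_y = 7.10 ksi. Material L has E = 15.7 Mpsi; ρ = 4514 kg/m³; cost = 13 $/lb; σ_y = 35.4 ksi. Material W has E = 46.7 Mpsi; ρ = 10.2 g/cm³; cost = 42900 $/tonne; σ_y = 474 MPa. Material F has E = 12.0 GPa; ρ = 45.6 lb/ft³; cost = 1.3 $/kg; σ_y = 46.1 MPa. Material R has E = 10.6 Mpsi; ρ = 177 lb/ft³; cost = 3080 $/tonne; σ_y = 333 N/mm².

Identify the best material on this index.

Screen on constraints: cost ≤ 16 $/kg; σ_y ≥ 47.5 MPa. Survivors: material X, material D, material H, material R.
After converting to SI:
  material X: E = 201.1 GPa, ρ = 7945 kg/m³
  material D: E = 206.8 GPa, ρ = 7805 kg/m³
  material H: E = 33.25 GPa, ρ = 2370 kg/m³
  material R: E = 73.08 GPa, ρ = 2835 kg/m³
  material R: M = 1.47×10⁻³
  material H: M = 1.36×10⁻³
  material D: M = 0.758×10⁻³
  material X: M = 0.737×10⁻³
Material R ranks first.

material R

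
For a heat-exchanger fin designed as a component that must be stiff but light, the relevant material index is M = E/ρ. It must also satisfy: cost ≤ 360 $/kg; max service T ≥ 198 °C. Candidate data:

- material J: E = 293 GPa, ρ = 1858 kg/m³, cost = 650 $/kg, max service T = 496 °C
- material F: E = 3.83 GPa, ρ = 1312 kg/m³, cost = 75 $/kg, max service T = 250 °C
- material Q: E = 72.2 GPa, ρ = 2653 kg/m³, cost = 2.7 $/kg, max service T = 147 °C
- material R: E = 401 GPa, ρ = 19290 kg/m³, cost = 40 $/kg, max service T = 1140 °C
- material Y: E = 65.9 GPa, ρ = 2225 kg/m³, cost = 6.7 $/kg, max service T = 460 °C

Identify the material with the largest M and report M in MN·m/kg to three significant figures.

material Y, M = 29.6 MN·m/kg

Screen on constraints: cost ≤ 360 $/kg; max service T ≥ 198 °C. Survivors: material F, material R, material Y.
Evaluate M for each candidate:
  material Y: M = 29.6 MN·m/kg
  material R: M = 20.8 MN·m/kg
  material F: M = 2.92 MN·m/kg
Material Y has the largest M.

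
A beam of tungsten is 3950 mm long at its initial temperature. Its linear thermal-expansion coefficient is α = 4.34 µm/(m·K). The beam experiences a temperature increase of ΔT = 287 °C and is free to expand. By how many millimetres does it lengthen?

4.92 mm

ΔL = α·L₀·ΔT = 4.34×10⁻⁶ × 3950 mm × 287.0 K = 4.92 mm.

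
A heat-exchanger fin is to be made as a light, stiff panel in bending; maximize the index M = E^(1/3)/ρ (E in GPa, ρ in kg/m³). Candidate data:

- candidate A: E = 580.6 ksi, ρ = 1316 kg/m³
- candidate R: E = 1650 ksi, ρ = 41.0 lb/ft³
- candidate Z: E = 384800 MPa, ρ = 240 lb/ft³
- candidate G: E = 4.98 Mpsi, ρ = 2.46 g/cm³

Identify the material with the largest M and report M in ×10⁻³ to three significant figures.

candidate R, M = 3.42×10⁻³

After converting to SI:
  candidate A: E = 4.003 GPa, ρ = 1316 kg/m³
  candidate R: E = 11.38 GPa, ρ = 656.8 kg/m³
  candidate Z: E = 384.8 GPa, ρ = 3844 kg/m³
  candidate G: E = 34.34 GPa, ρ = 2460 kg/m³
  candidate R: M = 3.42×10⁻³
  candidate Z: M = 1.89×10⁻³
  candidate G: M = 1.32×10⁻³
  candidate A: M = 1.21×10⁻³
Candidate R has the largest M.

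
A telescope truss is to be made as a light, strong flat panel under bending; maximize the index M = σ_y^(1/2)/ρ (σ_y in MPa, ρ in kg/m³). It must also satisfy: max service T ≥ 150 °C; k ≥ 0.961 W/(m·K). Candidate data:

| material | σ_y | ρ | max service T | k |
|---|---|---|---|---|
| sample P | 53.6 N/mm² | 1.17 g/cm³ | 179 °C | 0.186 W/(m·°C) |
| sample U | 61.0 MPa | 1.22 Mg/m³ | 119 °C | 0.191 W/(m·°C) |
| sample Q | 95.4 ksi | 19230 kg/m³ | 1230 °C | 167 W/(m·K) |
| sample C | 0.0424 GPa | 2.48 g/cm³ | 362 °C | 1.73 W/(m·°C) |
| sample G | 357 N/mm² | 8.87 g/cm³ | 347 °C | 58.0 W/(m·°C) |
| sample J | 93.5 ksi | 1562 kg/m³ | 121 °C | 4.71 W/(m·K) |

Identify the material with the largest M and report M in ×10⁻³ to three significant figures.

Screen on constraints: max service T ≥ 150 °C; k ≥ 0.961 W/(m·K). Survivors: sample Q, sample C, sample G.
Putting every candidate on a common basis:
  sample Q: σ_y = 657.8 MPa, ρ = 19230 kg/m³
  sample C: σ_y = 42.40 MPa, ρ = 2480 kg/m³
  sample G: σ_y = 357.0 MPa, ρ = 8870 kg/m³
  sample C: M = 2.63×10⁻³
  sample G: M = 2.13×10⁻³
  sample Q: M = 1.33×10⁻³
The maximum is for sample C.

sample C, M = 2.63×10⁻³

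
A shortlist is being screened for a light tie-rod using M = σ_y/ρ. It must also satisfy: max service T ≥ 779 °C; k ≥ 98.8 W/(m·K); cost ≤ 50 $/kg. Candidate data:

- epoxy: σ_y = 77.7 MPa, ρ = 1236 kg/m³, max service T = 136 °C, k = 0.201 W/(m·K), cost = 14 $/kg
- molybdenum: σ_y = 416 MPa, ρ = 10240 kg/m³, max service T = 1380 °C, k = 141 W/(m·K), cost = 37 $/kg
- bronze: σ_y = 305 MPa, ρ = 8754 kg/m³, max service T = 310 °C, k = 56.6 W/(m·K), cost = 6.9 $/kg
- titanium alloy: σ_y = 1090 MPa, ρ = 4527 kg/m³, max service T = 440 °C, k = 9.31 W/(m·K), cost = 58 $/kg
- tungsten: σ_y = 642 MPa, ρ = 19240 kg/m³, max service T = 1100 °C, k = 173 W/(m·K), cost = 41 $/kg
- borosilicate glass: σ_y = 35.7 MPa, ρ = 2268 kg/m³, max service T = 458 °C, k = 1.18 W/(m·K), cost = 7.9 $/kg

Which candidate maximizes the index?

Screen on constraints: max service T ≥ 779 °C; k ≥ 98.8 W/(m·K); cost ≤ 50 $/kg. Survivors: molybdenum, tungsten.
Per-candidate index values:
  molybdenum: M = 40.6 kN·m/kg
  tungsten: M = 33.4 kN·m/kg
The maximum is for molybdenum.

molybdenum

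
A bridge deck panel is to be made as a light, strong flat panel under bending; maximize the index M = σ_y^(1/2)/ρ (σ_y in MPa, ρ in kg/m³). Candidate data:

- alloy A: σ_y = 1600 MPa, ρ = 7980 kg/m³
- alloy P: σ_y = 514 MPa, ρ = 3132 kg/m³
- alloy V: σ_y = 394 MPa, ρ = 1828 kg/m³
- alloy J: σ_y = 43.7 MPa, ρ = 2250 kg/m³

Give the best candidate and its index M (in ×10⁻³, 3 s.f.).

alloy V, M = 10.9×10⁻³

Evaluate M for each candidate:
  alloy V: M = 10.9×10⁻³
  alloy P: M = 7.24×10⁻³
  alloy A: M = 5.01×10⁻³
  alloy J: M = 2.94×10⁻³
The maximum is for alloy V.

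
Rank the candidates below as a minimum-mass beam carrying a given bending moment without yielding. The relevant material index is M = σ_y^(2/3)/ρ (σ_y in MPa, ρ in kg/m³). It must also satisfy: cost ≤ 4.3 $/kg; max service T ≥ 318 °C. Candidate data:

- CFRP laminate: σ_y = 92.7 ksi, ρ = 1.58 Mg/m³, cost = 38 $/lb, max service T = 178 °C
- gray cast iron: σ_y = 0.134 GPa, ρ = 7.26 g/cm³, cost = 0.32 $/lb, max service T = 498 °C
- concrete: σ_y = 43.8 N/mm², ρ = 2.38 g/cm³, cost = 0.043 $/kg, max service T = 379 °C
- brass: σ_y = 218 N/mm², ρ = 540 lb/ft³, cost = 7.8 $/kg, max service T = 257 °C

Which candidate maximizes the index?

concrete

Screen on constraints: cost ≤ 4.3 $/kg; max service T ≥ 318 °C. Survivors: gray cast iron, concrete.
Convert each candidate to consistent units, then evaluate M:
  gray cast iron: σ_y = 134.0 MPa, ρ = 7260 kg/m³
  concrete: σ_y = 43.80 MPa, ρ = 2380 kg/m³
  concrete: M = 5.22×10⁻³
  gray cast iron: M = 3.61×10⁻³
Concrete ranks first.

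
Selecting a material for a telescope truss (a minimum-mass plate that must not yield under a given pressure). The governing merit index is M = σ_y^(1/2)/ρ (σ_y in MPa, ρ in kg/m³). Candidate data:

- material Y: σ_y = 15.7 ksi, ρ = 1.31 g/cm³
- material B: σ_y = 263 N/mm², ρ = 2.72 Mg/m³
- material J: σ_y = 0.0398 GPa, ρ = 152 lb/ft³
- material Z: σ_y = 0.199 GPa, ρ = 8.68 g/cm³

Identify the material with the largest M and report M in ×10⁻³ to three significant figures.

material Y, M = 7.94×10⁻³

Normalizing units and computing the index:
  material Y: σ_y = 108.2 MPa, ρ = 1310 kg/m³
  material B: σ_y = 263.0 MPa, ρ = 2720 kg/m³
  material J: σ_y = 39.80 MPa, ρ = 2435 kg/m³
  material Z: σ_y = 199.0 MPa, ρ = 8680 kg/m³
  material Y: M = 7.94×10⁻³
  material B: M = 5.96×10⁻³
  material J: M = 2.59×10⁻³
  material Z: M = 1.63×10⁻³
Material Y has the largest M.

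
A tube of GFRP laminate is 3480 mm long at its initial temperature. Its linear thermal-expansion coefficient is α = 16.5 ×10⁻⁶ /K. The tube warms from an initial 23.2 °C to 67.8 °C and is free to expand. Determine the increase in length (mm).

2.56 mm

ΔT = 67.8 − 23.2 = 44.60 K.
ΔL = α·L₀·ΔT = 16.5×10⁻⁶ × 3480 mm × 44.60 K = 2.56 mm.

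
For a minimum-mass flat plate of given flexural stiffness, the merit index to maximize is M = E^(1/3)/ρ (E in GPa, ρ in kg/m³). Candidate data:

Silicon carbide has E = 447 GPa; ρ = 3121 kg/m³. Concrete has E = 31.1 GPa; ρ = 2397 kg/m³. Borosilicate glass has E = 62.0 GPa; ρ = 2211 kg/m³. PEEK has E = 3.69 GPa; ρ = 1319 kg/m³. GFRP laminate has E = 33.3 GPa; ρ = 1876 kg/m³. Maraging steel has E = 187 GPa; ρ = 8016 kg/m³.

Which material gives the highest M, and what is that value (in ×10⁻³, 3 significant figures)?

silicon carbide, M = 2.45×10⁻³

Per-candidate index values:
  silicon carbide: M = 2.45×10⁻³
  borosilicate glass: M = 1.79×10⁻³
  GFRP laminate: M = 1.71×10⁻³
  concrete: M = 1.31×10⁻³
  PEEK: M = 1.17×10⁻³
  maraging steel: M = 0.713×10⁻³
Silicon carbide has the largest M.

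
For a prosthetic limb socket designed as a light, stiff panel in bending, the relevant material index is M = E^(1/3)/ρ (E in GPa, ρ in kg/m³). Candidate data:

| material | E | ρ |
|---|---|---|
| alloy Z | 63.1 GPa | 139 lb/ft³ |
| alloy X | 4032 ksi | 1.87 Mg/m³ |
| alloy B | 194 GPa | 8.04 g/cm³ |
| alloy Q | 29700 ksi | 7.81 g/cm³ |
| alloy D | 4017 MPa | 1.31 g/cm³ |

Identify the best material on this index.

alloy Z

Putting every candidate on a common basis:
  alloy Z: E = 63.10 GPa, ρ = 2227 kg/m³
  alloy X: E = 27.80 GPa, ρ = 1870 kg/m³
  alloy B: E = 194.0 GPa, ρ = 8040 kg/m³
  alloy Q: E = 204.8 GPa, ρ = 7810 kg/m³
  alloy D: E = 4.017 GPa, ρ = 1310 kg/m³
  alloy Z: M = 1.79×10⁻³
  alloy X: M = 1.62×10⁻³
  alloy D: M = 1.21×10⁻³
  alloy Q: M = 0.755×10⁻³
  alloy B: M = 0.720×10⁻³
Alloy Z has the largest M.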